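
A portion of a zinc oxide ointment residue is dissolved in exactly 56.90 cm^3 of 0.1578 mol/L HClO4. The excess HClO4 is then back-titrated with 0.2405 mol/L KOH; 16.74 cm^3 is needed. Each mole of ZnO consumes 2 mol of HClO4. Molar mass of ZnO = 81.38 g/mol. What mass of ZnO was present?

Total n(HClO4) added = 0.1578 x 0.05690 = 0.008979 mol.
n(KOH) used = 0.2405 x 0.01674 = 0.004026 mol, which equals the excess n(HClO4).
So n(HClO4) consumed by the sample = 0.008979 - 0.004026 = 0.004953 mol.
n(ZnO) = 0.004953 / 2 = 0.002476 mol.
mass = 0.002476 mol x 81.38 g/mol = 0.202 g.

0.202 g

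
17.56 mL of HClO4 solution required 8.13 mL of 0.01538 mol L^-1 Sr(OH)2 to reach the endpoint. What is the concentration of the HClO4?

n(Sr(OH)2) delivered = 0.01538 x 0.008130 = 0.0001250 mol.
The reaction is 2 HClO4 + 1 Sr(OH)2, so n(HClO4) = 0.0001250 x 2/1 = 0.0002501 mol.
[HClO4] = 0.0002501 mol / 0.01756 L = 0.0142 M.

0.0142 M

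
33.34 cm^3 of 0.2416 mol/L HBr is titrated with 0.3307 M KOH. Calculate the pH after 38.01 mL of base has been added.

12.80

n(acid) = 0.2416 x 0.03334 = 0.008055 mol; n(KOH) added = 0.3307 x 0.03801 = 0.01257 mol.
Base is in excess by 0.01257 - 0.008055 = 0.004515 mol in a total volume of 0.07135 L.
[OH^-] = 0.004515/0.07135 = 0.06328 M, so pOH = 1.20 and pH = 14.00 - 1.20 = 12.80.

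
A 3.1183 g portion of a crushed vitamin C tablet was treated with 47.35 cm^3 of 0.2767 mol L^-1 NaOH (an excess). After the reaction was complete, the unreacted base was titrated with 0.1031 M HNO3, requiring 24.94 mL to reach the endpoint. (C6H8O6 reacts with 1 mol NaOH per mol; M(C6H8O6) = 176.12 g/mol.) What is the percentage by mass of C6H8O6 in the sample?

59.5%

Total n(NaOH) added = 0.2767 x 0.04735 = 0.01310 mol.
n(HNO3) used = 0.1031 x 0.02494 = 0.002571 mol, which equals the excess n(NaOH).
So n(NaOH) consumed by the sample = 0.01310 - 0.002571 = 0.01053 mol.
n(C6H8O6) = 0.01053 / 1 = 0.01053 mol.
mass C6H8O6 = 0.01053 x 176.12 = 1.855 g, so %C6H8O6 = 1.855/3.1183 x 100 = 59.5%.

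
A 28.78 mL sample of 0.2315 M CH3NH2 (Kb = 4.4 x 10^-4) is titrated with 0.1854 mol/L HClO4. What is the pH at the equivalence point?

n(CH3NH2) = 0.2315 x 0.02878 = 0.006663 mol; V(HClO4) at equivalence = 0.006663/0.1854 = 0.03594 L.
At equivalence the base is fully converted to CH3NH3+; total volume = 0.06472 L, so [CH3NH3+] = 0.006663/0.06472 = 0.1030 M.
Ka(CH3NH3+) = Kw/Kb = 1.0e-14 / 4.4 x 10^-4 = 2.27e-11.
[H^+] = sqrt(Ka x [CH3NH3+]) = sqrt(2.27e-11 x 0.1030) = 1.53e-6 M.
pH = -log(1.53e-6) = 5.82.

5.82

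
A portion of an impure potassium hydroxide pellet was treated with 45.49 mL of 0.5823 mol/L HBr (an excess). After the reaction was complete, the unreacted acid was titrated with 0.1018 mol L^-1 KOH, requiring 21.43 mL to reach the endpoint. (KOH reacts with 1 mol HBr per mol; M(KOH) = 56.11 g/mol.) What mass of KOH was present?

Total n(HBr) added = 0.5823 x 0.04549 = 0.02649 mol.
n(KOH) used = 0.1018 x 0.02143 = 0.002182 mol, which equals the excess n(HBr).
So n(HBr) consumed by the sample = 0.02649 - 0.002182 = 0.02431 mol.
n(KOH) = 0.02431 / 1 = 0.02431 mol.
mass = 0.02431 mol x 56.11 g/mol = 1.36 g.

1.36 g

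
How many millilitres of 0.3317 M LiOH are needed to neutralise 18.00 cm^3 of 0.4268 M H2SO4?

n(H2SO4) = 0.4268 mol/L x 0.01800 L = 0.007682 mol.
The neutralisation is 1 H2SO4 : 2 LiOH, so n(LiOH) = 0.007682 x 2/1 = 0.01536 mol.
V(LiOH) = 0.01536 / 0.3317 = 0.04632 L = 46.3 mL.

46.3 mL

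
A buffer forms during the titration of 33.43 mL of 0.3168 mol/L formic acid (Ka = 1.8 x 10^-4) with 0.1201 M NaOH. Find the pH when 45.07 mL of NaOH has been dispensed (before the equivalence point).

Initial n(HCOOH) = 0.3168 x 0.03343 = 0.01059 mol.
n(NaOH) added = 0.1201 x 0.04507 = 0.005413 mol, converting that many moles of HCOOH to HCOO-.
Remaining n(HCOOH) = 0.005178 mol; n(HCOO-) = 0.005413 mol.
By Henderson-Hasselbalch, pH = pKa + log([A^-]/[HA]) = 3.74 + log(0.005413/0.005178) = 3.74 + (+0.02) = 3.76.

3.76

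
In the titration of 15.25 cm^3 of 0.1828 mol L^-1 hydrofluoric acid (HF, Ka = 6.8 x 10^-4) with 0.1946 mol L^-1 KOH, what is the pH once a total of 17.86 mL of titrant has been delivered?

12.32

n(acid) = 0.1828 x 0.01525 = 0.002788 mol; n(KOH) added = 0.1946 x 0.01786 = 0.003476 mol.
Base is in excess by 0.003476 - 0.002788 = 0.0006879 mol in a total volume of 0.03311 L.
[OH^-] = 0.0006879/0.03311 = 0.02077 M, so pOH = 1.68 and pH = 14.00 - 1.68 = 12.32.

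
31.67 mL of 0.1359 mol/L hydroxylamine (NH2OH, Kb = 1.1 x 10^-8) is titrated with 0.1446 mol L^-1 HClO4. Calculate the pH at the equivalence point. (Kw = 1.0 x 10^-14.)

n(NH2OH) = 0.1359 x 0.03167 = 0.004304 mol; V(HClO4) at equivalence = 0.004304/0.1446 = 0.02976 L.
At equivalence the base is fully converted to NH3OH+; total volume = 0.06143 L, so [NH3OH+] = 0.004304/0.06143 = 0.07006 M.
Ka(NH3OH+) = Kw/Kb = 1.0e-14 / 1.1 x 10^-8 = 9.09e-7.
[H^+] = sqrt(Ka x [NH3OH+]) = sqrt(9.09e-7 x 0.07006) = 0.000252 M.
pH = -log(0.000252) = 3.60.

3.60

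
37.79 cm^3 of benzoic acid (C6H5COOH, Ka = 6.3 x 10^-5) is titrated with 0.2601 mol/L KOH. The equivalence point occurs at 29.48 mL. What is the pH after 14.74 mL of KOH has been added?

14.74 mL is exactly half the equivalence volume (29.48/2), i.e. the half-equivalence point.
There, n(HA) = n(A^-), so pH = pKa = -log(6.3 x 10^-5) = 4.20.

4.20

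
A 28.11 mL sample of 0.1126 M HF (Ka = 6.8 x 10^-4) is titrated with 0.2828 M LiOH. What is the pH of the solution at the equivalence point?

8.04

n(HF) = 0.1126 x 0.02811 = 0.003165 mol; V(LiOH) at equivalence = 0.003165/0.2828 = 0.01119 L.
At equivalence all the acid is converted to F-; total volume = 0.02811 + 0.01119 = 0.03930 L, so [F-] = 0.003165/0.03930 = 0.08053 M.
Kb = Kw/Ka = 1.0e-14 / 6.8 x 10^-4 = 1.47e-11.
[OH^-] = sqrt(Kb x [F-]) = sqrt(1.47e-11 x 0.08053) = 1.09e-6 M.
pOH = 5.96, so pH = 14.00 - 5.96 = 8.04.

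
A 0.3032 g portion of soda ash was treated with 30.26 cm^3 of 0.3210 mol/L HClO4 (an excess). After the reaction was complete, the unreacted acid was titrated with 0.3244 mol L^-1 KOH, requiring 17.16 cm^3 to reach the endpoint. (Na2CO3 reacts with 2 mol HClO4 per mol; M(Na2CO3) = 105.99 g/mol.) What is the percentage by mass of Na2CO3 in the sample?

72.5%

Total n(HClO4) added = 0.3210 x 0.03026 = 0.009713 mol.
n(KOH) used = 0.3244 x 0.01716 = 0.005567 mol, which equals the excess n(HClO4).
So n(HClO4) consumed by the sample = 0.009713 - 0.005567 = 0.004147 mol.
n(Na2CO3) = 0.004147 / 2 = 0.002073 mol.
mass Na2CO3 = 0.002073 x 105.99 = 0.2198 g, so %Na2CO3 = 0.2198/0.3032 x 100 = 72.5%.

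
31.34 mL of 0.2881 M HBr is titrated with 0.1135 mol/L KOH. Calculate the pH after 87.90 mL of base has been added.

n(acid) = 0.2881 x 0.03134 = 0.009029 mol; n(KOH) added = 0.1135 x 0.08790 = 0.009977 mol.
Base is in excess by 0.009977 - 0.009029 = 0.0009476 mol in a total volume of 0.1192 L.
[OH^-] = 0.0009476/0.1192 = 0.007947 M, so pOH = 2.10 and pH = 14.00 - 2.10 = 11.90.

11.90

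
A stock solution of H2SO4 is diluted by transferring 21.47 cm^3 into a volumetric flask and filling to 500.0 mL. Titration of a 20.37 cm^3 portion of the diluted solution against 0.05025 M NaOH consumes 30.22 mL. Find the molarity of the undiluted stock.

0.868 M

n(NaOH) = 0.05025 x 0.03022 = 0.001519 mol.
n(H2SO4) in the aliquot = 0.001519 x 1/2 = 0.0007593 mol.
[diluted H2SO4] = 0.0007593 / 0.02037 = 0.03727 M.
Dilution factor = 500.0/21.47 = 23.29, so [stock] = 0.03727 x 23.29 = 0.868 M.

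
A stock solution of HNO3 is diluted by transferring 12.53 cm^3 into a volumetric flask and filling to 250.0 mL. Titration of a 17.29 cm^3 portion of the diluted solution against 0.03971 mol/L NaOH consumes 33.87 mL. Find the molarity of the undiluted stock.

1.55 M

n(NaOH) = 0.03971 x 0.03387 = 0.001345 mol.
n(HNO3) in the aliquot = 0.001345 mol.
[diluted HNO3] = 0.001345 / 0.01729 = 0.07779 M.
Dilution factor = 250.0/12.53 = 19.95, so [stock] = 0.07779 x 19.95 = 1.55 M.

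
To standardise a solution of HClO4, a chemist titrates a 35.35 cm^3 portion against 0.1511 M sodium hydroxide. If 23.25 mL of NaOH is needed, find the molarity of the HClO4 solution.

0.0994 M

n(NaOH) delivered = 0.1511 x 0.02325 = 0.003513 mol.
For a 1:1 reaction, n(HClO4) = 0.003513 mol.
[HClO4] = 0.003513 mol / 0.03535 L = 0.0994 M.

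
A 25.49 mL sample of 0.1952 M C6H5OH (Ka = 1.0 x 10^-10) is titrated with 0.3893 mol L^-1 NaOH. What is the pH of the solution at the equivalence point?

11.56

n(C6H5OH) = 0.1952 x 0.02549 = 0.004976 mol; V(NaOH) at equivalence = 0.004976/0.3893 = 0.01278 L.
At equivalence all the acid is converted to C6H5O-; total volume = 0.02549 + 0.01278 = 0.03827 L, so [C6H5O-] = 0.004976/0.03827 = 0.1300 M.
Kb = Kw/Ka = 1.0e-14 / 1.0 x 10^-10 = 0.000100.
[OH^-] = sqrt(Kb x [C6H5O-]) = sqrt(0.000100 x 0.1300) = 0.00361 M.
pOH = 2.44, so pH = 14.00 - 2.44 = 11.56.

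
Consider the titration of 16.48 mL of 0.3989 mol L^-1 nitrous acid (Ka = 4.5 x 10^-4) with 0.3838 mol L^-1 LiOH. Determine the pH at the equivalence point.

8.32

n(HNO2) = 0.3989 x 0.01648 = 0.006574 mol; V(LiOH) at equivalence = 0.006574/0.3838 = 0.01713 L.
At equivalence all the acid is converted to NO2-; total volume = 0.01648 + 0.01713 = 0.03361 L, so [NO2-] = 0.006574/0.03361 = 0.1956 M.
Kb = Kw/Ka = 1.0e-14 / 4.5 x 10^-4 = 2.22e-11.
[OH^-] = sqrt(Kb x [NO2-]) = sqrt(2.22e-11 x 0.1956) = 2.08e-6 M.
pOH = 5.68, so pH = 14.00 - 5.68 = 8.32.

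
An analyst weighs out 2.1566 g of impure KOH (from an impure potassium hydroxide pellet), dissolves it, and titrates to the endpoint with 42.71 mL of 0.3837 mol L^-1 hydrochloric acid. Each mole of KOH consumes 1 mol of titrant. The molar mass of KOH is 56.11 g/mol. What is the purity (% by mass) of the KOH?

42.6%

n(HCl) = 0.3837 x 0.04271 = 0.01639 mol.
n(KOH) = 0.01639 / 1 = 0.01639 mol.
mass of KOH = 0.01639 x 56.11 = 0.9195 g.
% purity = 0.9195 / 2.1566 x 100 = 42.6%.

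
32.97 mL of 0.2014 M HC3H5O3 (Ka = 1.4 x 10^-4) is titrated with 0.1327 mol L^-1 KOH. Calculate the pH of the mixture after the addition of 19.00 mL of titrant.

3.64

Initial n(HC3H5O3) = 0.2014 x 0.03297 = 0.006640 mol.
n(KOH) added = 0.1327 x 0.01900 = 0.002521 mol, converting that many moles of HC3H5O3 to C3H5O3-.
Remaining n(HC3H5O3) = 0.004119 mol; n(C3H5O3-) = 0.002521 mol.
By Henderson-Hasselbalch, pH = pKa + log([A^-]/[HA]) = 3.85 + log(0.002521/0.004119) = 3.85 + (-0.21) = 3.64.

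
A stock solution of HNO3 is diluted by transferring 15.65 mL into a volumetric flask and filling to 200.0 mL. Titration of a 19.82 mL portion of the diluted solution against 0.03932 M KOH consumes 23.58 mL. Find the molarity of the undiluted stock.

0.598 M

n(KOH) = 0.03932 x 0.02358 = 0.0009272 mol.
n(HNO3) in the aliquot = 0.0009272 mol.
[diluted HNO3] = 0.0009272 / 0.01982 = 0.04678 M.
Dilution factor = 200.0/15.65 = 12.78, so [stock] = 0.04678 x 12.78 = 0.598 M.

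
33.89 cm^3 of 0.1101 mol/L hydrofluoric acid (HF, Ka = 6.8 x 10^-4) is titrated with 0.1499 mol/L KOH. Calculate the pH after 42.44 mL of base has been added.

12.54

n(acid) = 0.1101 x 0.03389 = 0.003731 mol; n(KOH) added = 0.1499 x 0.04244 = 0.006362 mol.
Base is in excess by 0.006362 - 0.003731 = 0.002630 mol in a total volume of 0.07633 L.
[OH^-] = 0.002630/0.07633 = 0.03446 M, so pOH = 1.46 and pH = 14.00 - 1.46 = 12.54.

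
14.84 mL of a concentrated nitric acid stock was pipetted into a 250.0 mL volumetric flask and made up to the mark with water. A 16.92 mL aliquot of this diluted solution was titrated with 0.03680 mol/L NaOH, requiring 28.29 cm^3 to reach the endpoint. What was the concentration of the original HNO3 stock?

1.04 M

n(NaOH) = 0.03680 x 0.02829 = 0.001041 mol.
n(HNO3) in the aliquot = 0.001041 mol.
[diluted HNO3] = 0.001041 / 0.01692 = 0.06153 M.
Dilution factor = 250.0/14.84 = 16.85, so [stock] = 0.06153 x 16.85 = 1.04 M.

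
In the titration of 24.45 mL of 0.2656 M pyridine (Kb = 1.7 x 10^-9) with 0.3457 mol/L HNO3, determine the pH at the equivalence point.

n(C5H5N) = 0.2656 x 0.02445 = 0.006494 mol; V(HNO3) at equivalence = 0.006494/0.3457 = 0.01878 L.
At equivalence the base is fully converted to C5H5NH+; total volume = 0.04323 L, so [C5H5NH+] = 0.006494/0.04323 = 0.1502 M.
Ka(C5H5NH+) = Kw/Kb = 1.0e-14 / 1.7 x 10^-9 = 5.88e-6.
[H^+] = sqrt(Ka x [C5H5NH+]) = sqrt(5.88e-6 x 0.1502) = 0.000940 M.
pH = -log(0.000940) = 3.03.

3.03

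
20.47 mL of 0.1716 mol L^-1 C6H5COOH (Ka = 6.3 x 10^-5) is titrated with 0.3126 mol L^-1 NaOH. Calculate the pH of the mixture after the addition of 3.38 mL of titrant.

Initial n(C6H5COOH) = 0.1716 x 0.02047 = 0.003513 mol.
n(NaOH) added = 0.3126 x 0.003380 = 0.001057 mol, converting that many moles of C6H5COOH to C6H5COO-.
Remaining n(C6H5COOH) = 0.002456 mol; n(C6H5COO-) = 0.001057 mol.
By Henderson-Hasselbalch, pH = pKa + log([A^-]/[HA]) = 4.20 + log(0.001057/0.002456) = 4.20 + (-0.37) = 3.83.

3.83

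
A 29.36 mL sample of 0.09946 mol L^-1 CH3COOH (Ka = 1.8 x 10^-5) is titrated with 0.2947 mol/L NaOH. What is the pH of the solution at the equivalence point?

n(CH3COOH) = 0.09946 x 0.02936 = 0.002920 mol; V(NaOH) at equivalence = 0.002920/0.2947 = 0.009909 L.
At equivalence all the acid is converted to CH3COO-; total volume = 0.02936 + 0.009909 = 0.03927 L, so [CH3COO-] = 0.002920/0.03927 = 0.07436 M.
Kb = Kw/Ka = 1.0e-14 / 1.8 x 10^-5 = 5.56e-10.
[OH^-] = sqrt(Kb x [CH3COO-]) = sqrt(5.56e-10 x 0.07436) = 6.43e-6 M.
pOH = 5.19, so pH = 14.00 - 5.19 = 8.81.

8.81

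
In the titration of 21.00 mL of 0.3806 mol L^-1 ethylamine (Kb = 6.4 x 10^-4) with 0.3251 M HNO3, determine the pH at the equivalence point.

5.78

n(C2H5NH2) = 0.3806 x 0.02100 = 0.007993 mol; V(HNO3) at equivalence = 0.007993/0.3251 = 0.02459 L.
At equivalence the base is fully converted to C2H5NH3+; total volume = 0.04559 L, so [C2H5NH3+] = 0.007993/0.04559 = 0.1753 M.
Ka(C2H5NH3+) = Kw/Kb = 1.0e-14 / 6.4 x 10^-4 = 1.56e-11.
[H^+] = sqrt(Ka x [C2H5NH3+]) = sqrt(1.56e-11 x 0.1753) = 1.66e-6 M.
pH = -log(1.66e-6) = 5.78.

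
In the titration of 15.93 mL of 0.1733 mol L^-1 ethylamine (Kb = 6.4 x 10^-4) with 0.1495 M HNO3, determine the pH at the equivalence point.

n(C2H5NH2) = 0.1733 x 0.01593 = 0.002761 mol; V(HNO3) at equivalence = 0.002761/0.1495 = 0.01847 L.
At equivalence the base is fully converted to C2H5NH3+; total volume = 0.03440 L, so [C2H5NH3+] = 0.002761/0.03440 = 0.08026 M.
Ka(C2H5NH3+) = Kw/Kb = 1.0e-14 / 6.4 x 10^-4 = 1.56e-11.
[H^+] = sqrt(Ka x [C2H5NH3+]) = sqrt(1.56e-11 x 0.08026) = 1.12e-6 M.
pH = -log(1.12e-6) = 5.95.

5.95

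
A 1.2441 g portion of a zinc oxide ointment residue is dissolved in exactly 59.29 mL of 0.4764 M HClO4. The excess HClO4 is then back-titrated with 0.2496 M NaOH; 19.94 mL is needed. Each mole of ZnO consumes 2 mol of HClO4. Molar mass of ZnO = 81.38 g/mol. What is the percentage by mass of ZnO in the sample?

76.1%

Total n(HClO4) added = 0.4764 x 0.05929 = 0.02825 mol.
n(NaOH) used = 0.2496 x 0.01994 = 0.004977 mol, which equals the excess n(HClO4).
So n(HClO4) consumed by the sample = 0.02825 - 0.004977 = 0.02327 mol.
n(ZnO) = 0.02327 / 2 = 0.01163 mol.
mass ZnO = 0.01163 x 81.38 = 0.9468 g, so %ZnO = 0.9468/1.2441 x 100 = 76.1%.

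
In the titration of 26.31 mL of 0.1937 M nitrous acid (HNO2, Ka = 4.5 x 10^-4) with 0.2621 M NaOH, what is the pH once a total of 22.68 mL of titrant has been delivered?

12.24

n(acid) = 0.1937 x 0.02631 = 0.005096 mol; n(NaOH) added = 0.2621 x 0.02268 = 0.005944 mol.
Base is in excess by 0.005944 - 0.005096 = 0.0008482 mol in a total volume of 0.04899 L.
[OH^-] = 0.0008482/0.04899 = 0.01731 M, so pOH = 1.76 and pH = 14.00 - 1.76 = 12.24.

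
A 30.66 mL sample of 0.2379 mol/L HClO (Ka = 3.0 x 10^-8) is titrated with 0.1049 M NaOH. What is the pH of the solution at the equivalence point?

10.19

n(HClO) = 0.2379 x 0.03066 = 0.007294 mol; V(NaOH) at equivalence = 0.007294/0.1049 = 0.06953 L.
At equivalence all the acid is converted to ClO-; total volume = 0.03066 + 0.06953 = 0.1002 L, so [ClO-] = 0.007294/0.1002 = 0.07280 M.
Kb = Kw/Ka = 1.0e-14 / 3.0 x 10^-8 = 3.33e-7.
[OH^-] = sqrt(Kb x [ClO-]) = sqrt(3.33e-7 x 0.07280) = 0.000156 M.
pOH = 3.81, so pH = 14.00 - 3.81 = 10.19.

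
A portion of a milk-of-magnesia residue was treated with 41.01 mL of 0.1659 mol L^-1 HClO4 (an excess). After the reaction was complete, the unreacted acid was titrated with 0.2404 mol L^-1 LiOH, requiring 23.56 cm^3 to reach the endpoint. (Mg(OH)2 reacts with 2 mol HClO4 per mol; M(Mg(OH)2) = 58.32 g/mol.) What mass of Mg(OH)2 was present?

0.0332 g

Total n(HClO4) added = 0.1659 x 0.04101 = 0.006804 mol.
n(LiOH) used = 0.2404 x 0.02356 = 0.005664 mol, which equals the excess n(HClO4).
So n(HClO4) consumed by the sample = 0.006804 - 0.005664 = 0.001140 mol.
n(Mg(OH)2) = 0.001140 / 2 = 0.0005699 mol.
mass = 0.0005699 mol x 58.32 g/mol = 0.0332 g.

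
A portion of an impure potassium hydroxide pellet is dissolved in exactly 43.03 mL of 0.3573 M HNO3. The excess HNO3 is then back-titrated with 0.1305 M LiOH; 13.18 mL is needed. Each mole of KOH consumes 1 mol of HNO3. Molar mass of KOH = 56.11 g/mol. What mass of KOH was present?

Total n(HNO3) added = 0.3573 x 0.04303 = 0.01537 mol.
n(LiOH) used = 0.1305 x 0.01318 = 0.001720 mol, which equals the excess n(HNO3).
So n(HNO3) consumed by the sample = 0.01537 - 0.001720 = 0.01365 mol.
n(KOH) = 0.01365 / 1 = 0.01365 mol.
mass = 0.01365 mol x 56.11 g/mol = 0.766 g.

0.766 g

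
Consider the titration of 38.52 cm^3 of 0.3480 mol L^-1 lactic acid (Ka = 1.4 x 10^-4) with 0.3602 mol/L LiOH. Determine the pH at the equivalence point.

n(HC3H5O3) = 0.3480 x 0.03852 = 0.01340 mol; V(LiOH) at equivalence = 0.01340/0.3602 = 0.03722 L.
At equivalence all the acid is converted to C3H5O3-; total volume = 0.03852 + 0.03722 = 0.07574 L, so [C3H5O3-] = 0.01340/0.07574 = 0.1770 M.
Kb = Kw/Ka = 1.0e-14 / 1.4 x 10^-4 = 7.14e-11.
[OH^-] = sqrt(Kb x [C3H5O3-]) = sqrt(7.14e-11 x 0.1770) = 3.56e-6 M.
pOH = 5.45, so pH = 14.00 - 5.45 = 8.55.

8.55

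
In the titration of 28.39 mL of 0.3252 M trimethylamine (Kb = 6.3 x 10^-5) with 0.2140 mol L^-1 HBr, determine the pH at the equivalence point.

n((CH3)3N) = 0.3252 x 0.02839 = 0.009232 mol; V(HBr) at equivalence = 0.009232/0.2140 = 0.04314 L.
At equivalence the base is fully converted to (CH3)3NH+; total volume = 0.07153 L, so [(CH3)3NH+] = 0.009232/0.07153 = 0.1291 M.
Ka((CH3)3NH+) = Kw/Kb = 1.0e-14 / 6.3 x 10^-5 = 1.59e-10.
[H^+] = sqrt(Ka x [(CH3)3NH+]) = sqrt(1.59e-10 x 0.1291) = 4.53e-6 M.
pH = -log(4.53e-6) = 5.34.

5.34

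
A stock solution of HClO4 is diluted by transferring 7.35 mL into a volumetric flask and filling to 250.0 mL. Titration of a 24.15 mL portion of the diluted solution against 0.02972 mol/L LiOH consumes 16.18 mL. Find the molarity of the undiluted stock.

n(LiOH) = 0.02972 x 0.01618 = 0.0004809 mol.
n(HClO4) in the aliquot = 0.0004809 mol.
[diluted HClO4] = 0.0004809 / 0.02415 = 0.01991 M.
Dilution factor = 250.0/7.350 = 34.01, so [stock] = 0.01991 x 34.01 = 0.677 M.

0.677 M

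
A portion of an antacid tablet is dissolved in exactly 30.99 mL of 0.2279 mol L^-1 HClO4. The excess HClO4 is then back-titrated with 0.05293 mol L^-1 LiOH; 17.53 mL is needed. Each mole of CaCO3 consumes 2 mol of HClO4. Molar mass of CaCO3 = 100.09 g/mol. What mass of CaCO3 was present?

0.307 g

Total n(HClO4) added = 0.2279 x 0.03099 = 0.007063 mol.
n(LiOH) used = 0.05293 x 0.01753 = 0.0009279 mol, which equals the excess n(HClO4).
So n(HClO4) consumed by the sample = 0.007063 - 0.0009279 = 0.006135 mol.
n(CaCO3) = 0.006135 / 2 = 0.003067 mol.
mass = 0.003067 mol x 100.09 g/mol = 0.307 g.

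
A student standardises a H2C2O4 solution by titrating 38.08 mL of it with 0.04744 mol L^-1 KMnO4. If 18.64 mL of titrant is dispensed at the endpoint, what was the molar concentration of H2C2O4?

0.0581 M

n(KMnO4) = 0.04744 x 0.01864 = 0.0008843 mol.
From the balanced equation, 2 mol KMnO4 reacts with 5 mol H2C2O4, so n(H2C2O4) = 0.0008843 x 5/2 = 0.002211 mol.
[H2C2O4] = 0.002211 / 0.03808 L = 0.0581 M.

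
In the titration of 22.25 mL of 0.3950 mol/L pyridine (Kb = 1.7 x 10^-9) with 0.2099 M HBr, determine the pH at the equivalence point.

n(C5H5N) = 0.3950 x 0.02225 = 0.008789 mol; V(HBr) at equivalence = 0.008789/0.2099 = 0.04187 L.
At equivalence the base is fully converted to C5H5NH+; total volume = 0.06412 L, so [C5H5NH+] = 0.008789/0.06412 = 0.1371 M.
Ka(C5H5NH+) = Kw/Kb = 1.0e-14 / 1.7 x 10^-9 = 5.88e-6.
[H^+] = sqrt(Ka x [C5H5NH+]) = sqrt(5.88e-6 x 0.1371) = 0.000898 M.
pH = -log(0.000898) = 3.05.

3.05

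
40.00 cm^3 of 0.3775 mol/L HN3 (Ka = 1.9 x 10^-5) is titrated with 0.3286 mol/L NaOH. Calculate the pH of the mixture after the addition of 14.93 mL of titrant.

4.40

Initial n(HN3) = 0.3775 x 0.04000 = 0.01510 mol.
n(NaOH) added = 0.3286 x 0.01493 = 0.004906 mol, converting that many moles of HN3 to N3-.
Remaining n(HN3) = 0.01019 mol; n(N3-) = 0.004906 mol.
By Henderson-Hasselbalch, pH = pKa + log([A^-]/[HA]) = 4.72 + log(0.004906/0.01019) = 4.72 + (-0.32) = 4.40.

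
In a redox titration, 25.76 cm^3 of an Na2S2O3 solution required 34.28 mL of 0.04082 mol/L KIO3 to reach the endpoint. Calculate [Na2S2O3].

0.326 M

n(KIO3) = 0.04082 x 0.03428 = 0.001399 mol.
From the balanced equation, 1 mol KIO3 reacts with 6 mol Na2S2O3, so n(Na2S2O3) = 0.001399 x 6/1 = 0.008396 mol.
[Na2S2O3] = 0.008396 / 0.02576 L = 0.326 M.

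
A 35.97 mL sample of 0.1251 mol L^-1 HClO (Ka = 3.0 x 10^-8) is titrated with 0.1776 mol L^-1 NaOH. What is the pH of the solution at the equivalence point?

n(HClO) = 0.1251 x 0.03597 = 0.004500 mol; V(NaOH) at equivalence = 0.004500/0.1776 = 0.02534 L.
At equivalence all the acid is converted to ClO-; total volume = 0.03597 + 0.02534 = 0.06131 L, so [ClO-] = 0.004500/0.06131 = 0.07340 M.
Kb = Kw/Ka = 1.0e-14 / 3.0 x 10^-8 = 3.33e-7.
[OH^-] = sqrt(Kb x [ClO-]) = sqrt(3.33e-7 x 0.07340) = 0.000156 M.
pOH = 3.81, so pH = 14.00 - 3.81 = 10.19.

10.19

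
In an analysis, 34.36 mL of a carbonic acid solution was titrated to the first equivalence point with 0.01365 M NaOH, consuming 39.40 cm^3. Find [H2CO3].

n(NaOH) = 0.01365 x 0.03940 = 0.0005378 mol.
At the first equivalence point, 1 mol OH^- react per mol H2CO3, so n(H2CO3) = 0.0005378 / 1 = 0.0005378 mol.
[H2CO3] = 0.0005378 / 0.03436 L = 0.0157 M.

0.0157 M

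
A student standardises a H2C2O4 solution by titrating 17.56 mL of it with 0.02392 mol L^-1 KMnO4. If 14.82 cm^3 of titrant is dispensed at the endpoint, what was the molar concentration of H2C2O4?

n(KMnO4) = 0.02392 x 0.01482 = 0.0003545 mol.
From the balanced equation, 2 mol KMnO4 reacts with 5 mol H2C2O4, so n(H2C2O4) = 0.0003545 x 5/2 = 0.0008862 mol.
[H2C2O4] = 0.0008862 / 0.01756 L = 0.0505 M.

0.0505 M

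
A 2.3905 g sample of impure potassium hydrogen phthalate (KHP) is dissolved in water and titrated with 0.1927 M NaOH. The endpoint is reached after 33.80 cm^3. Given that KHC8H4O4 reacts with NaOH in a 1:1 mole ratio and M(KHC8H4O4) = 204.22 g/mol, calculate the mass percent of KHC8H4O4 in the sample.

55.6%

n(NaOH) = 0.1927 x 0.03380 = 0.006513 mol.
n(KHC8H4O4) = 0.006513 / 1 = 0.006513 mol.
mass of KHC8H4O4 = 0.006513 x 204.22 = 1.330 g.
% purity = 1.330 / 2.3905 x 100 = 55.6%.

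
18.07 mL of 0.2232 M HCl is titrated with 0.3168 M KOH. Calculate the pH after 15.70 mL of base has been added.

n(acid) = 0.2232 x 0.01807 = 0.004033 mol; n(KOH) added = 0.3168 x 0.01570 = 0.004974 mol.
Base is in excess by 0.004974 - 0.004033 = 0.0009405 mol in a total volume of 0.03377 L.
[OH^-] = 0.0009405/0.03377 = 0.02785 M, so pOH = 1.56 and pH = 14.00 - 1.56 = 12.44.

12.44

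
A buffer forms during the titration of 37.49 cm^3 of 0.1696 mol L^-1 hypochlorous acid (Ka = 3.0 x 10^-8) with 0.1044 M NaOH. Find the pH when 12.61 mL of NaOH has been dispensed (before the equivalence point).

Initial n(HClO) = 0.1696 x 0.03749 = 0.006358 mol.
n(NaOH) added = 0.1044 x 0.01261 = 0.001316 mol, converting that many moles of HClO to ClO-.
Remaining n(HClO) = 0.005042 mol; n(ClO-) = 0.001316 mol.
By Henderson-Hasselbalch, pH = pKa + log([A^-]/[HA]) = 7.52 + log(0.001316/0.005042) = 7.52 + (-0.58) = 6.94.

6.94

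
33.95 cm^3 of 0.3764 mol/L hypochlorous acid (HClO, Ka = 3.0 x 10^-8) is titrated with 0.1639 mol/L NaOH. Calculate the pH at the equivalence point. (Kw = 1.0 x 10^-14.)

10.29

n(HClO) = 0.3764 x 0.03395 = 0.01278 mol; V(NaOH) at equivalence = 0.01278/0.1639 = 0.07797 L.
At equivalence all the acid is converted to ClO-; total volume = 0.03395 + 0.07797 = 0.1119 L, so [ClO-] = 0.01278/0.1119 = 0.1142 M.
Kb = Kw/Ka = 1.0e-14 / 3.0 x 10^-8 = 3.33e-7.
[OH^-] = sqrt(Kb x [ClO-]) = sqrt(3.33e-7 x 0.1142) = 0.000195 M.
pOH = 3.71, so pH = 14.00 - 3.71 = 10.29.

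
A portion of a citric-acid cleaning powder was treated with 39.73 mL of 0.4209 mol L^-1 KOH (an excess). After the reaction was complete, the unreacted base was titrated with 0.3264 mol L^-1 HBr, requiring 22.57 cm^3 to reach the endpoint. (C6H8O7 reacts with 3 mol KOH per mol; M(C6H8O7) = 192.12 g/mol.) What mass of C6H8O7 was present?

0.599 g

Total n(KOH) added = 0.4209 x 0.03973 = 0.01672 mol.
n(HBr) used = 0.3264 x 0.02257 = 0.007367 mol, which equals the excess n(KOH).
So n(KOH) consumed by the sample = 0.01672 - 0.007367 = 0.009356 mol.
n(C6H8O7) = 0.009356 / 3 = 0.003119 mol.
mass = 0.003119 mol x 192.12 g/mol = 0.599 g.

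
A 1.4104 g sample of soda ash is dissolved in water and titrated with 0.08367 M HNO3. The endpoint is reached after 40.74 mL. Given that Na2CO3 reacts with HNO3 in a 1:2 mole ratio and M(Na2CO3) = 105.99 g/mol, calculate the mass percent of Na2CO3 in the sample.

12.8%

n(HNO3) = 0.08367 x 0.04074 = 0.003409 mol.
n(Na2CO3) = 0.003409 / 2 = 0.001704 mol.
mass of Na2CO3 = 0.001704 x 105.99 = 0.1806 g.
% purity = 0.1806 / 1.4104 x 100 = 12.8%.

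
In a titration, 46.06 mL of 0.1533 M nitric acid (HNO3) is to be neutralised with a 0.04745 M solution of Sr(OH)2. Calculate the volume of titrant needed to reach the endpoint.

74.4 mL

n(HNO3) = 0.1533 mol/L x 0.04606 L = 0.007061 mol.
The neutralisation is 2 HNO3 : 1 Sr(OH)2, so n(Sr(OH)2) = 0.007061 x 1/2 = 0.003530 mol.
V(Sr(OH)2) = 0.003530 / 0.04745 = 0.07440 L = 74.4 mL.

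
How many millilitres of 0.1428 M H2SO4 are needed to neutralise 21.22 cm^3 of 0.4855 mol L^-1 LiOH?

36.1 mL

n(LiOH) = 0.4855 mol/L x 0.02122 L = 0.01030 mol.
The neutralisation is 2 LiOH : 1 H2SO4, so n(H2SO4) = 0.01030 x 1/2 = 0.005151 mol.
V(H2SO4) = 0.005151 / 0.1428 = 0.03607 L = 36.1 mL.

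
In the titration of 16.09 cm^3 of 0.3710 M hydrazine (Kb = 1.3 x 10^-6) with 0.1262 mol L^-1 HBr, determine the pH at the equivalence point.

4.57

n(N2H4) = 0.3710 x 0.01609 = 0.005969 mol; V(HBr) at equivalence = 0.005969/0.1262 = 0.04730 L.
At equivalence the base is fully converted to N2H5+; total volume = 0.06339 L, so [N2H5+] = 0.005969/0.06339 = 0.09417 M.
Ka(N2H5+) = Kw/Kb = 1.0e-14 / 1.3 x 10^-6 = 7.69e-9.
[H^+] = sqrt(Ka x [N2H5+]) = sqrt(7.69e-9 x 0.09417) = 2.69e-5 M.
pH = -log(2.69e-5) = 4.57.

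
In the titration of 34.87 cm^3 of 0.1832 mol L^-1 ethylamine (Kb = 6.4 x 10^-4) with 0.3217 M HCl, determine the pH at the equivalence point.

n(C2H5NH2) = 0.1832 x 0.03487 = 0.006388 mol; V(HCl) at equivalence = 0.006388/0.3217 = 0.01986 L.
At equivalence the base is fully converted to C2H5NH3+; total volume = 0.05473 L, so [C2H5NH3+] = 0.006388/0.05473 = 0.1167 M.
Ka(C2H5NH3+) = Kw/Kb = 1.0e-14 / 6.4 x 10^-4 = 1.56e-11.
[H^+] = sqrt(Ka x [C2H5NH3+]) = sqrt(1.56e-11 x 0.1167) = 1.35e-6 M.
pH = -log(1.35e-6) = 5.87.

5.87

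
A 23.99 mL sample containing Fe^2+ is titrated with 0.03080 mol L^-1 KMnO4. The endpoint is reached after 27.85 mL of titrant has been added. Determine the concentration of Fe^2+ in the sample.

n(KMnO4) = 0.03080 x 0.02785 = 0.0008578 mol.
From the balanced equation, 1 mol KMnO4 reacts with 5 mol Fe^2+, so n(Fe^2+) = 0.0008578 x 5/1 = 0.004289 mol.
[Fe^2+] = 0.004289 / 0.02399 L = 0.179 M.

0.179 M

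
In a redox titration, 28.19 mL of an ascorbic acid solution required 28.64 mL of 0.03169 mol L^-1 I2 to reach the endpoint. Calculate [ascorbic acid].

0.0322 M

n(I2) = 0.03169 x 0.02864 = 0.0009076 mol.
From the balanced equation, 1 mol I2 reacts with 1 mol ascorbic acid, so n(ascorbic acid) = 0.0009076 x 1/1 = 0.0009076 mol.
[ascorbic acid] = 0.0009076 / 0.02819 L = 0.0322 M.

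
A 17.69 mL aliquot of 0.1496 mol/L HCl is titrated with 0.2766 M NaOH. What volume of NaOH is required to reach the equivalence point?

n(HCl) = 0.1496 mol/L x 0.01769 L = 0.002646 mol.
At equivalence n(NaOH) = n(HCl) = 0.002646 mol.
V(NaOH) = 0.002646 / 0.2766 = 0.009568 L = 9.57 mL.

9.57 mL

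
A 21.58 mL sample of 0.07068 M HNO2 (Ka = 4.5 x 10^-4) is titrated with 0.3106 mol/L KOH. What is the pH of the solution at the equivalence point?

8.05

n(HNO2) = 0.07068 x 0.02158 = 0.001525 mol; V(KOH) at equivalence = 0.001525/0.3106 = 0.004911 L.
At equivalence all the acid is converted to NO2-; total volume = 0.02158 + 0.004911 = 0.02649 L, so [NO2-] = 0.001525/0.02649 = 0.05758 M.
Kb = Kw/Ka = 1.0e-14 / 4.5 x 10^-4 = 2.22e-11.
[OH^-] = sqrt(Kb x [NO2-]) = sqrt(2.22e-11 x 0.05758) = 1.13e-6 M.
pOH = 5.95, so pH = 14.00 - 5.95 = 8.05.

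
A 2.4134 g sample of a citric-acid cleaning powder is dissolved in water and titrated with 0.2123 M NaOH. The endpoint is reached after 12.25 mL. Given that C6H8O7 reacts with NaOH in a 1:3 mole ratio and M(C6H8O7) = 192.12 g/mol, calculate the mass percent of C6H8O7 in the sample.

n(NaOH) = 0.2123 x 0.01225 = 0.002601 mol.
n(C6H8O7) = 0.002601 / 3 = 0.0008669 mol.
mass of C6H8O7 = 0.0008669 x 192.12 = 0.1665 g.
% purity = 0.1665 / 2.4134 x 100 = 6.90%.

6.90%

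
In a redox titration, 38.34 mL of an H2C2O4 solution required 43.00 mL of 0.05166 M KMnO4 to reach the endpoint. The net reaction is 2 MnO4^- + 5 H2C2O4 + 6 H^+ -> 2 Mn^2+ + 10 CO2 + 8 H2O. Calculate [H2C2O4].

0.145 M

n(KMnO4) = 0.05166 x 0.04300 = 0.002221 mol.
From the balanced equation, 2 mol KMnO4 reacts with 5 mol H2C2O4, so n(H2C2O4) = 0.002221 x 5/2 = 0.005553 mol.
[H2C2O4] = 0.005553 / 0.03834 L = 0.145 M.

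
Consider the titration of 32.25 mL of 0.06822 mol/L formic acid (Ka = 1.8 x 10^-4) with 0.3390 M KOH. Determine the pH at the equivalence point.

8.25

n(HCOOH) = 0.06822 x 0.03225 = 0.002200 mol; V(KOH) at equivalence = 0.002200/0.3390 = 0.006490 L.
At equivalence all the acid is converted to HCOO-; total volume = 0.03225 + 0.006490 = 0.03874 L, so [HCOO-] = 0.002200/0.03874 = 0.05679 M.
Kb = Kw/Ka = 1.0e-14 / 1.8 x 10^-4 = 5.56e-11.
[OH^-] = sqrt(Kb x [HCOO-]) = sqrt(5.56e-11 x 0.05679) = 1.78e-6 M.
pOH = 5.75, so pH = 14.00 - 5.75 = 8.25.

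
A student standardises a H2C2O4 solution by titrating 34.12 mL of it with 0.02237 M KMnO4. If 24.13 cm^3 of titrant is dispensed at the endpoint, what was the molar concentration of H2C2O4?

0.0396 M

n(KMnO4) = 0.02237 x 0.02413 = 0.0005398 mol.
From the balanced equation, 2 mol KMnO4 reacts with 5 mol H2C2O4, so n(H2C2O4) = 0.0005398 x 5/2 = 0.001349 mol.
[H2C2O4] = 0.001349 / 0.03412 L = 0.0396 M.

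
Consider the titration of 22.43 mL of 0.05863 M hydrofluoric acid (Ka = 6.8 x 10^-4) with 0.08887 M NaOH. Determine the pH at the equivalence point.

7.86

n(HF) = 0.05863 x 0.02243 = 0.001315 mol; V(NaOH) at equivalence = 0.001315/0.08887 = 0.01480 L.
At equivalence all the acid is converted to F-; total volume = 0.02243 + 0.01480 = 0.03723 L, so [F-] = 0.001315/0.03723 = 0.03533 M.
Kb = Kw/Ka = 1.0e-14 / 6.8 x 10^-4 = 1.47e-11.
[OH^-] = sqrt(Kb x [F-]) = sqrt(1.47e-11 x 0.03533) = 7.21e-7 M.
pOH = 6.14, so pH = 14.00 - 6.14 = 7.86.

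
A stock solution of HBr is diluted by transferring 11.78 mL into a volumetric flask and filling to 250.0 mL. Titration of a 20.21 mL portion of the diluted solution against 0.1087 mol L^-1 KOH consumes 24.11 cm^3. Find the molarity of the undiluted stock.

2.75 M

n(KOH) = 0.1087 x 0.02411 = 0.002621 mol.
n(HBr) in the aliquot = 0.002621 mol.
[diluted HBr] = 0.002621 / 0.02021 = 0.1297 M.
Dilution factor = 250.0/11.78 = 21.22, so [stock] = 0.1297 x 21.22 = 2.75 M.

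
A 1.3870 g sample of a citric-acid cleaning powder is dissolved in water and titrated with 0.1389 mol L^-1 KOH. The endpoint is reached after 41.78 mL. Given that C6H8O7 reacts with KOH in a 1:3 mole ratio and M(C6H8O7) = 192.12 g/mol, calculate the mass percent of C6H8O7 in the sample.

26.8%

n(KOH) = 0.1389 x 0.04178 = 0.005803 mol.
n(C6H8O7) = 0.005803 / 3 = 0.001934 mol.
mass of C6H8O7 = 0.001934 x 192.12 = 0.3716 g.
% purity = 0.3716 / 1.3870 x 100 = 26.8%.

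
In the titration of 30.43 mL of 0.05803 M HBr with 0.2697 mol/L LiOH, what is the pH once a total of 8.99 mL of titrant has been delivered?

12.22

n(acid) = 0.05803 x 0.03043 = 0.001766 mol; n(LiOH) added = 0.2697 x 0.008990 = 0.002425 mol.
Base is in excess by 0.002425 - 0.001766 = 0.0006588 mol in a total volume of 0.03942 L.
[OH^-] = 0.0006588/0.03942 = 0.01671 M, so pOH = 1.78 and pH = 14.00 - 1.78 = 12.22.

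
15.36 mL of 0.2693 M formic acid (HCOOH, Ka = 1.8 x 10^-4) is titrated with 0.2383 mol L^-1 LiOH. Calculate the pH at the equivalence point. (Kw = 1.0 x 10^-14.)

n(HCOOH) = 0.2693 x 0.01536 = 0.004136 mol; V(LiOH) at equivalence = 0.004136/0.2383 = 0.01736 L.
At equivalence all the acid is converted to HCOO-; total volume = 0.01536 + 0.01736 = 0.03272 L, so [HCOO-] = 0.004136/0.03272 = 0.1264 M.
Kb = Kw/Ka = 1.0e-14 / 1.8 x 10^-4 = 5.56e-11.
[OH^-] = sqrt(Kb x [HCOO-]) = sqrt(5.56e-11 x 0.1264) = 2.65e-6 M.
pOH = 5.58, so pH = 14.00 - 5.58 = 8.42.

8.42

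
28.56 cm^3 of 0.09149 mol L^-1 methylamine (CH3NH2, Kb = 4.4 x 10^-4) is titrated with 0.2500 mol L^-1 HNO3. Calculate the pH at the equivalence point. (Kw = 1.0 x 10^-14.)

n(CH3NH2) = 0.09149 x 0.02856 = 0.002613 mol; V(HNO3) at equivalence = 0.002613/0.2500 = 0.01045 L.
At equivalence the base is fully converted to CH3NH3+; total volume = 0.03901 L, so [CH3NH3+] = 0.002613/0.03901 = 0.06698 M.
Ka(CH3NH3+) = Kw/Kb = 1.0e-14 / 4.4 x 10^-4 = 2.27e-11.
[H^+] = sqrt(Ka x [CH3NH3+]) = sqrt(2.27e-11 x 0.06698) = 1.23e-6 M.
pH = -log(1.23e-6) = 5.91.

5.91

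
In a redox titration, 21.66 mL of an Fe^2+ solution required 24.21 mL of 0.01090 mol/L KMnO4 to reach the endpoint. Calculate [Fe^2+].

n(KMnO4) = 0.01090 x 0.02421 = 0.0002639 mol.
From the balanced equation, 1 mol KMnO4 reacts with 5 mol Fe^2+, so n(Fe^2+) = 0.0002639 x 5/1 = 0.001319 mol.
[Fe^2+] = 0.001319 / 0.02166 L = 0.0609 M.

0.0609 M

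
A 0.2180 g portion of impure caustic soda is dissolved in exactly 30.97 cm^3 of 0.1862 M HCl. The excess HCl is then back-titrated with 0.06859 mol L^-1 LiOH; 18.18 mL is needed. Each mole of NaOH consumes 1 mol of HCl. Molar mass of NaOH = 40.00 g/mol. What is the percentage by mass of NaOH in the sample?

Total n(HCl) added = 0.1862 x 0.03097 = 0.005767 mol.
n(LiOH) used = 0.06859 x 0.01818 = 0.001247 mol, which equals the excess n(HCl).
So n(HCl) consumed by the sample = 0.005767 - 0.001247 = 0.004520 mol.
n(NaOH) = 0.004520 / 1 = 0.004520 mol.
mass NaOH = 0.004520 x 40.00 = 0.1808 g, so %NaOH = 0.1808/0.2180 x 100 = 82.9%.

82.9%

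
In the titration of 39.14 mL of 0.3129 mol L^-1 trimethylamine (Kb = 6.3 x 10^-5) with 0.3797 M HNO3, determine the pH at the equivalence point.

n((CH3)3N) = 0.3129 x 0.03914 = 0.01225 mol; V(HNO3) at equivalence = 0.01225/0.3797 = 0.03225 L.
At equivalence the base is fully converted to (CH3)3NH+; total volume = 0.07139 L, so [(CH3)3NH+] = 0.01225/0.07139 = 0.1715 M.
Ka((CH3)3NH+) = Kw/Kb = 1.0e-14 / 6.3 x 10^-5 = 1.59e-10.
[H^+] = sqrt(Ka x [(CH3)3NH+]) = sqrt(1.59e-10 x 0.1715) = 5.22e-6 M.
pH = -log(5.22e-6) = 5.28.

5.28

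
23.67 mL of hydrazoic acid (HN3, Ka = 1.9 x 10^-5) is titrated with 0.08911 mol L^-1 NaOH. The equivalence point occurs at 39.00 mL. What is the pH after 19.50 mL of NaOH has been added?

19.50 mL is exactly half the equivalence volume (39.00/2), i.e. the half-equivalence point.
There, n(HA) = n(A^-), so pH = pKa = -log(1.9 x 10^-5) = 4.72.

4.72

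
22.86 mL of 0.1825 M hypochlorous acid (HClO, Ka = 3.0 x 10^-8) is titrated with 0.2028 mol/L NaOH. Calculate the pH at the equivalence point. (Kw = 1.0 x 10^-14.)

10.25

n(HClO) = 0.1825 x 0.02286 = 0.004172 mol; V(NaOH) at equivalence = 0.004172/0.2028 = 0.02057 L.
At equivalence all the acid is converted to ClO-; total volume = 0.02286 + 0.02057 = 0.04343 L, so [ClO-] = 0.004172/0.04343 = 0.09606 M.
Kb = Kw/Ka = 1.0e-14 / 3.0 x 10^-8 = 3.33e-7.
[OH^-] = sqrt(Kb x [ClO-]) = sqrt(3.33e-7 x 0.09606) = 0.000179 M.
pOH = 3.75, so pH = 14.00 - 3.75 = 10.25.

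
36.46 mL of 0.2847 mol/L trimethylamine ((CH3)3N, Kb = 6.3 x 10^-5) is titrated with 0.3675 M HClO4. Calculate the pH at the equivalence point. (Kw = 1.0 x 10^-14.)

5.30

n((CH3)3N) = 0.2847 x 0.03646 = 0.01038 mol; V(HClO4) at equivalence = 0.01038/0.3675 = 0.02825 L.
At equivalence the base is fully converted to (CH3)3NH+; total volume = 0.06471 L, so [(CH3)3NH+] = 0.01038/0.06471 = 0.1604 M.
Ka((CH3)3NH+) = Kw/Kb = 1.0e-14 / 6.3 x 10^-5 = 1.59e-10.
[H^+] = sqrt(Ka x [(CH3)3NH+]) = sqrt(1.59e-10 x 0.1604) = 5.05e-6 M.
pH = -log(5.05e-6) = 5.30.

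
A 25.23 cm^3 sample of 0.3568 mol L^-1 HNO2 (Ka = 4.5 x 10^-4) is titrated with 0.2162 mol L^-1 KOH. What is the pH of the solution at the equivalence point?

8.24

n(HNO2) = 0.3568 x 0.02523 = 0.009002 mol; V(KOH) at equivalence = 0.009002/0.2162 = 0.04164 L.
At equivalence all the acid is converted to NO2-; total volume = 0.02523 + 0.04164 = 0.06687 L, so [NO2-] = 0.009002/0.06687 = 0.1346 M.
Kb = Kw/Ka = 1.0e-14 / 4.5 x 10^-4 = 2.22e-11.
[OH^-] = sqrt(Kb x [NO2-]) = sqrt(2.22e-11 x 0.1346) = 1.73e-6 M.
pOH = 5.76, so pH = 14.00 - 5.76 = 8.24.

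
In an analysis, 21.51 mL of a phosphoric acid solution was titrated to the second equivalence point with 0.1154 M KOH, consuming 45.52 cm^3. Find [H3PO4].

n(KOH) = 0.1154 x 0.04552 = 0.005253 mol.
At the second equivalence point, 2 mol OH^- react per mol H3PO4, so n(H3PO4) = 0.005253 / 2 = 0.002627 mol.
[H3PO4] = 0.002627 / 0.02151 L = 0.122 M.

0.122 M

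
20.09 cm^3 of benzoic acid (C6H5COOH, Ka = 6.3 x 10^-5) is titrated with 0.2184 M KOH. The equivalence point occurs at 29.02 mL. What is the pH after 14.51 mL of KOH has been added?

4.20

14.51 mL is exactly half the equivalence volume (29.02/2), i.e. the half-equivalence point.
There, n(HA) = n(A^-), so pH = pKa = -log(6.3 x 10^-5) = 4.20.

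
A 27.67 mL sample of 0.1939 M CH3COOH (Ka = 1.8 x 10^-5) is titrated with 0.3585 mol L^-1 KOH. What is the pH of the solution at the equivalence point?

n(CH3COOH) = 0.1939 x 0.02767 = 0.005365 mol; V(KOH) at equivalence = 0.005365/0.3585 = 0.01497 L.
At equivalence all the acid is converted to CH3COO-; total volume = 0.02767 + 0.01497 = 0.04264 L, so [CH3COO-] = 0.005365/0.04264 = 0.1258 M.
Kb = Kw/Ka = 1.0e-14 / 1.8 x 10^-5 = 5.56e-10.
[OH^-] = sqrt(Kb x [CH3COO-]) = sqrt(5.56e-10 x 0.1258) = 8.36e-6 M.
pOH = 5.08, so pH = 14.00 - 5.08 = 8.92.

8.92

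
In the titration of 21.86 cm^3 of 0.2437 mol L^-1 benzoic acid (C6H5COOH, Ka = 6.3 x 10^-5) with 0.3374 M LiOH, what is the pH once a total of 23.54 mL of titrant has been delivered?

n(acid) = 0.2437 x 0.02186 = 0.005327 mol; n(LiOH) added = 0.3374 x 0.02354 = 0.007942 mol.
Base is in excess by 0.007942 - 0.005327 = 0.002615 mol in a total volume of 0.04540 L.
[OH^-] = 0.002615/0.04540 = 0.05760 M, so pOH = 1.24 and pH = 14.00 - 1.24 = 12.76.

12.76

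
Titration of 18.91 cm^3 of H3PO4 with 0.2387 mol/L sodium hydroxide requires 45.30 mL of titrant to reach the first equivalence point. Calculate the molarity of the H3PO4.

n(NaOH) = 0.2387 x 0.04530 = 0.01081 mol.
At the first equivalence point, 1 mol OH^- react per mol H3PO4, so n(H3PO4) = 0.01081 / 1 = 0.01081 mol.
[H3PO4] = 0.01081 / 0.01891 L = 0.572 M.

0.572 M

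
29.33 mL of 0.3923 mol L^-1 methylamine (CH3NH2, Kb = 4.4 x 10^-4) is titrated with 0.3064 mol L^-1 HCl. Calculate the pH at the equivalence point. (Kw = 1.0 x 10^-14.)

5.70

n(CH3NH2) = 0.3923 x 0.02933 = 0.01151 mol; V(HCl) at equivalence = 0.01151/0.3064 = 0.03755 L.
At equivalence the base is fully converted to CH3NH3+; total volume = 0.06688 L, so [CH3NH3+] = 0.01151/0.06688 = 0.1720 M.
Ka(CH3NH3+) = Kw/Kb = 1.0e-14 / 4.4 x 10^-4 = 2.27e-11.
[H^+] = sqrt(Ka x [CH3NH3+]) = sqrt(2.27e-11 x 0.1720) = 1.98e-6 M.
pH = -log(1.98e-6) = 5.70.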